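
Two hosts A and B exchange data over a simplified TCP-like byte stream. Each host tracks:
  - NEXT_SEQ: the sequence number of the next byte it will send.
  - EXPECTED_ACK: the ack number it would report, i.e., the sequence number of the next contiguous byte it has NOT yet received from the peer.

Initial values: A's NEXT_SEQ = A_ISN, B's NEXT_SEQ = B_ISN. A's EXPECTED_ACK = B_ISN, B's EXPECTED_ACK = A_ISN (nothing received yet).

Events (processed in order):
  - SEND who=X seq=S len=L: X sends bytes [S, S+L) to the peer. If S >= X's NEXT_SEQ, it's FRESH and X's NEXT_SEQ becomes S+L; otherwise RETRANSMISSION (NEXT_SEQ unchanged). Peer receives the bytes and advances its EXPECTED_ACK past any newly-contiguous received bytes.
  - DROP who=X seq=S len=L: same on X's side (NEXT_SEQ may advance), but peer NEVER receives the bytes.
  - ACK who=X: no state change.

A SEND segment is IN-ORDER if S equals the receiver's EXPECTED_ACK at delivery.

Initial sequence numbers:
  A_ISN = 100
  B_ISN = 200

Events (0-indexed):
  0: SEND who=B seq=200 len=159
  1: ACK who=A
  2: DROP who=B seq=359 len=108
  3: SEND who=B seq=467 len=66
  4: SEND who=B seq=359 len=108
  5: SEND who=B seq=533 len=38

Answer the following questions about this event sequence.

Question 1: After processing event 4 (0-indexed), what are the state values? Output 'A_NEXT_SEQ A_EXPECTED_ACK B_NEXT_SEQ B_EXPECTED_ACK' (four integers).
After event 0: A_seq=100 A_ack=359 B_seq=359 B_ack=100
After event 1: A_seq=100 A_ack=359 B_seq=359 B_ack=100
After event 2: A_seq=100 A_ack=359 B_seq=467 B_ack=100
After event 3: A_seq=100 A_ack=359 B_seq=533 B_ack=100
After event 4: A_seq=100 A_ack=533 B_seq=533 B_ack=100

100 533 533 100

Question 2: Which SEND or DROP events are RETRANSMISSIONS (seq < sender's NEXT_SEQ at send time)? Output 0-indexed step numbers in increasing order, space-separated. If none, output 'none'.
Step 0: SEND seq=200 -> fresh
Step 2: DROP seq=359 -> fresh
Step 3: SEND seq=467 -> fresh
Step 4: SEND seq=359 -> retransmit
Step 5: SEND seq=533 -> fresh

Answer: 4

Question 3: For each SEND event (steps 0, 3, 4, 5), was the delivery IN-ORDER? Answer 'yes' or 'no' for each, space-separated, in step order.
Step 0: SEND seq=200 -> in-order
Step 3: SEND seq=467 -> out-of-order
Step 4: SEND seq=359 -> in-order
Step 5: SEND seq=533 -> in-order

Answer: yes no yes yes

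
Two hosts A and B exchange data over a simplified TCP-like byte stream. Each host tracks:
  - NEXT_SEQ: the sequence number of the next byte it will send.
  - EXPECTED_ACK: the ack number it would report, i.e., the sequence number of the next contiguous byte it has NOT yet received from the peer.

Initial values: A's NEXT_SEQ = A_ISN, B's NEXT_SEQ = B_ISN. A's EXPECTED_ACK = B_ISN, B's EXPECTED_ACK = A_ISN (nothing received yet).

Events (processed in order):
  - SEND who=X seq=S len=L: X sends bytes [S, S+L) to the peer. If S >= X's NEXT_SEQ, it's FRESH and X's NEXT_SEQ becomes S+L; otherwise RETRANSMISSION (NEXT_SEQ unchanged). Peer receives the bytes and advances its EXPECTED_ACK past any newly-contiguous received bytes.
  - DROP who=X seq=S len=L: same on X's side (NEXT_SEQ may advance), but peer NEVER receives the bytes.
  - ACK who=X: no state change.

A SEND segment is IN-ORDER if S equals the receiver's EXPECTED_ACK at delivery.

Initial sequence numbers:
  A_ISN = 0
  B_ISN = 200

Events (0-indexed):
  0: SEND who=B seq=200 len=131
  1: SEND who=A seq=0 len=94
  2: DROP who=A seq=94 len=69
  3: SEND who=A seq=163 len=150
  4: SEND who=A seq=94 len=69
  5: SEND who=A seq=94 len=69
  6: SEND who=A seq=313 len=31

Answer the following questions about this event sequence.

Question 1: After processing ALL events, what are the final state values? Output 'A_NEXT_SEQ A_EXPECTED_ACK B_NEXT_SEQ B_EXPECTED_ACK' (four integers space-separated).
Answer: 344 331 331 344

Derivation:
After event 0: A_seq=0 A_ack=331 B_seq=331 B_ack=0
After event 1: A_seq=94 A_ack=331 B_seq=331 B_ack=94
After event 2: A_seq=163 A_ack=331 B_seq=331 B_ack=94
After event 3: A_seq=313 A_ack=331 B_seq=331 B_ack=94
After event 4: A_seq=313 A_ack=331 B_seq=331 B_ack=313
After event 5: A_seq=313 A_ack=331 B_seq=331 B_ack=313
After event 6: A_seq=344 A_ack=331 B_seq=331 B_ack=344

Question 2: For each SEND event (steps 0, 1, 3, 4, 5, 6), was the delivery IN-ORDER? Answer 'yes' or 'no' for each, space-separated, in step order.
Answer: yes yes no yes no yes

Derivation:
Step 0: SEND seq=200 -> in-order
Step 1: SEND seq=0 -> in-order
Step 3: SEND seq=163 -> out-of-order
Step 4: SEND seq=94 -> in-order
Step 5: SEND seq=94 -> out-of-order
Step 6: SEND seq=313 -> in-order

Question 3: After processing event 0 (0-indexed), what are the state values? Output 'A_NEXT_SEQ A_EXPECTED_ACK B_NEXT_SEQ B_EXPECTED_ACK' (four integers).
After event 0: A_seq=0 A_ack=331 B_seq=331 B_ack=0

0 331 331 0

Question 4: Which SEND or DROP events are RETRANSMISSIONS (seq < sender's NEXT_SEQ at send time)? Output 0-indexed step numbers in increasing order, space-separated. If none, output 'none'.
Answer: 4 5

Derivation:
Step 0: SEND seq=200 -> fresh
Step 1: SEND seq=0 -> fresh
Step 2: DROP seq=94 -> fresh
Step 3: SEND seq=163 -> fresh
Step 4: SEND seq=94 -> retransmit
Step 5: SEND seq=94 -> retransmit
Step 6: SEND seq=313 -> fresh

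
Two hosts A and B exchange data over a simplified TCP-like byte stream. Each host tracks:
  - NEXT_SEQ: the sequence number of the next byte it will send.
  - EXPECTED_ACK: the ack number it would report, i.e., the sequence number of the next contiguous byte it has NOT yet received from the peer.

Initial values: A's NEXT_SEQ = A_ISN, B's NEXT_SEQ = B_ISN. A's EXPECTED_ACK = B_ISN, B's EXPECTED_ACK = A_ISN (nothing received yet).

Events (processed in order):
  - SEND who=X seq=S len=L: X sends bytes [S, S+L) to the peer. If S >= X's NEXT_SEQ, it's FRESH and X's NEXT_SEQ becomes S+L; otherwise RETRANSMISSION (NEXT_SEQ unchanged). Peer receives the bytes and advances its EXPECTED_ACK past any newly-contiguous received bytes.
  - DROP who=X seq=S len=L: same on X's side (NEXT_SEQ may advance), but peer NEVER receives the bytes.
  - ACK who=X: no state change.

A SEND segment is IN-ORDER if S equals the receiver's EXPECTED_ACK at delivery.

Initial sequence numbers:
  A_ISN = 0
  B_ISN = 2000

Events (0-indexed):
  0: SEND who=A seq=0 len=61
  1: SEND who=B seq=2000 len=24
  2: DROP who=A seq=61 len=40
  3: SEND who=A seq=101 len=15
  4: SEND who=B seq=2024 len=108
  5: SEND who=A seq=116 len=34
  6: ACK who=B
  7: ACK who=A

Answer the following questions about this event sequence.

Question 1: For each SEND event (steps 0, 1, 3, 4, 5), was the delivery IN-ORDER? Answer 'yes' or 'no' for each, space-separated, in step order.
Step 0: SEND seq=0 -> in-order
Step 1: SEND seq=2000 -> in-order
Step 3: SEND seq=101 -> out-of-order
Step 4: SEND seq=2024 -> in-order
Step 5: SEND seq=116 -> out-of-order

Answer: yes yes no yes no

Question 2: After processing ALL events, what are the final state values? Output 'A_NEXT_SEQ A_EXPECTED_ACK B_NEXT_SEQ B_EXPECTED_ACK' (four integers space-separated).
After event 0: A_seq=61 A_ack=2000 B_seq=2000 B_ack=61
After event 1: A_seq=61 A_ack=2024 B_seq=2024 B_ack=61
After event 2: A_seq=101 A_ack=2024 B_seq=2024 B_ack=61
After event 3: A_seq=116 A_ack=2024 B_seq=2024 B_ack=61
After event 4: A_seq=116 A_ack=2132 B_seq=2132 B_ack=61
After event 5: A_seq=150 A_ack=2132 B_seq=2132 B_ack=61
After event 6: A_seq=150 A_ack=2132 B_seq=2132 B_ack=61
After event 7: A_seq=150 A_ack=2132 B_seq=2132 B_ack=61

Answer: 150 2132 2132 61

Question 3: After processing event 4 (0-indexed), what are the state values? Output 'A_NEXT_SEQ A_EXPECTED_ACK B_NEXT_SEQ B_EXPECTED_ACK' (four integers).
After event 0: A_seq=61 A_ack=2000 B_seq=2000 B_ack=61
After event 1: A_seq=61 A_ack=2024 B_seq=2024 B_ack=61
After event 2: A_seq=101 A_ack=2024 B_seq=2024 B_ack=61
After event 3: A_seq=116 A_ack=2024 B_seq=2024 B_ack=61
After event 4: A_seq=116 A_ack=2132 B_seq=2132 B_ack=61

116 2132 2132 61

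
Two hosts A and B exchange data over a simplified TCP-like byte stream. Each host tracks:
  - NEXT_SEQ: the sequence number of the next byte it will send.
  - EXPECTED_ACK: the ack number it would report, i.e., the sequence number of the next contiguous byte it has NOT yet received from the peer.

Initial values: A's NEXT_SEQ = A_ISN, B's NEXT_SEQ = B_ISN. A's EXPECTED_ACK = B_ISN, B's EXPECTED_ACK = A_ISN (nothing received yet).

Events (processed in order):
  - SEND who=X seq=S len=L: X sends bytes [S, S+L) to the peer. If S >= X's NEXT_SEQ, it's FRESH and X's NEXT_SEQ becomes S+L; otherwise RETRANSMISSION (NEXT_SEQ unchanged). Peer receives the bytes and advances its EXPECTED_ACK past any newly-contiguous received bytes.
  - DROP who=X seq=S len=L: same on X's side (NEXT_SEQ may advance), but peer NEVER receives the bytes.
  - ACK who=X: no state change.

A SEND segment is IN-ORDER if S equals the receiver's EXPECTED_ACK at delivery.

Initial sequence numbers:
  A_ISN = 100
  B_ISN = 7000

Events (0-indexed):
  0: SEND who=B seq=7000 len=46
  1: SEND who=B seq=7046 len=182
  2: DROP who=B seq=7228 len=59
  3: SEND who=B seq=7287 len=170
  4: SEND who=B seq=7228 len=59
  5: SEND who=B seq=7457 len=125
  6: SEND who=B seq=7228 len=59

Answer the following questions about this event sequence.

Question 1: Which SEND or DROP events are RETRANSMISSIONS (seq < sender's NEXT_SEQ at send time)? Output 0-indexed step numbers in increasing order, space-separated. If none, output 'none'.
Step 0: SEND seq=7000 -> fresh
Step 1: SEND seq=7046 -> fresh
Step 2: DROP seq=7228 -> fresh
Step 3: SEND seq=7287 -> fresh
Step 4: SEND seq=7228 -> retransmit
Step 5: SEND seq=7457 -> fresh
Step 6: SEND seq=7228 -> retransmit

Answer: 4 6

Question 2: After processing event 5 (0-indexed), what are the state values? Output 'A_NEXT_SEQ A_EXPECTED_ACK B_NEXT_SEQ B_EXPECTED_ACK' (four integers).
After event 0: A_seq=100 A_ack=7046 B_seq=7046 B_ack=100
After event 1: A_seq=100 A_ack=7228 B_seq=7228 B_ack=100
After event 2: A_seq=100 A_ack=7228 B_seq=7287 B_ack=100
After event 3: A_seq=100 A_ack=7228 B_seq=7457 B_ack=100
After event 4: A_seq=100 A_ack=7457 B_seq=7457 B_ack=100
After event 5: A_seq=100 A_ack=7582 B_seq=7582 B_ack=100

100 7582 7582 100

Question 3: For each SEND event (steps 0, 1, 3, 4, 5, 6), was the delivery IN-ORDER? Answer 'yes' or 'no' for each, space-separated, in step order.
Step 0: SEND seq=7000 -> in-order
Step 1: SEND seq=7046 -> in-order
Step 3: SEND seq=7287 -> out-of-order
Step 4: SEND seq=7228 -> in-order
Step 5: SEND seq=7457 -> in-order
Step 6: SEND seq=7228 -> out-of-order

Answer: yes yes no yes yes no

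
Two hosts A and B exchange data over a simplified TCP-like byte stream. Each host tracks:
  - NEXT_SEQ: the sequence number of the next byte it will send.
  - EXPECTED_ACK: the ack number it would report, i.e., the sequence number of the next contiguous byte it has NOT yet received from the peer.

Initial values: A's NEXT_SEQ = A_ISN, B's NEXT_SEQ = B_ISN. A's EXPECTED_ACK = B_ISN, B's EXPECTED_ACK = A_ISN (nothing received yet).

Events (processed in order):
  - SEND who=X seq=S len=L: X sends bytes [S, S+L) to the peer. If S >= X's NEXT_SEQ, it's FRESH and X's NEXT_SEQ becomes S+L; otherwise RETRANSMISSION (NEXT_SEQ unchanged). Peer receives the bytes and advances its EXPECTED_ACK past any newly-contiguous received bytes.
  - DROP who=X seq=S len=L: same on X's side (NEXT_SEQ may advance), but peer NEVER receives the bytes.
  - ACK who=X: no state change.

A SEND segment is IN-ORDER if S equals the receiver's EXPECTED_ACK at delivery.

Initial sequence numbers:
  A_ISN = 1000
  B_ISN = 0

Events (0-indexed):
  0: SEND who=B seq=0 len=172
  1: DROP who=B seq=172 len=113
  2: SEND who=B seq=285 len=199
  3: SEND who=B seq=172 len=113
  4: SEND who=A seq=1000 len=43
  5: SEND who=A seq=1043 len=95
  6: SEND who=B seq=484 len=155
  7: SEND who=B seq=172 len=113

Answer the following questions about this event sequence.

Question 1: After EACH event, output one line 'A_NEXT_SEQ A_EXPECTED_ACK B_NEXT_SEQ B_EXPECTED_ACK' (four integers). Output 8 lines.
1000 172 172 1000
1000 172 285 1000
1000 172 484 1000
1000 484 484 1000
1043 484 484 1043
1138 484 484 1138
1138 639 639 1138
1138 639 639 1138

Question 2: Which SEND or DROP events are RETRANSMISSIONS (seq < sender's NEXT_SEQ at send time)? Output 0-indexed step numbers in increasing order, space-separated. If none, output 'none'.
Answer: 3 7

Derivation:
Step 0: SEND seq=0 -> fresh
Step 1: DROP seq=172 -> fresh
Step 2: SEND seq=285 -> fresh
Step 3: SEND seq=172 -> retransmit
Step 4: SEND seq=1000 -> fresh
Step 5: SEND seq=1043 -> fresh
Step 6: SEND seq=484 -> fresh
Step 7: SEND seq=172 -> retransmit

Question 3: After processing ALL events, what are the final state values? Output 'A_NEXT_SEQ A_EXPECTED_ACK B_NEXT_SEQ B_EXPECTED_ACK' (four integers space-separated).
After event 0: A_seq=1000 A_ack=172 B_seq=172 B_ack=1000
After event 1: A_seq=1000 A_ack=172 B_seq=285 B_ack=1000
After event 2: A_seq=1000 A_ack=172 B_seq=484 B_ack=1000
After event 3: A_seq=1000 A_ack=484 B_seq=484 B_ack=1000
After event 4: A_seq=1043 A_ack=484 B_seq=484 B_ack=1043
After event 5: A_seq=1138 A_ack=484 B_seq=484 B_ack=1138
After event 6: A_seq=1138 A_ack=639 B_seq=639 B_ack=1138
After event 7: A_seq=1138 A_ack=639 B_seq=639 B_ack=1138

Answer: 1138 639 639 1138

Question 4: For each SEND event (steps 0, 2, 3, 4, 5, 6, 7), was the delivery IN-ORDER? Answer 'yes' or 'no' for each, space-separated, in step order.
Answer: yes no yes yes yes yes no

Derivation:
Step 0: SEND seq=0 -> in-order
Step 2: SEND seq=285 -> out-of-order
Step 3: SEND seq=172 -> in-order
Step 4: SEND seq=1000 -> in-order
Step 5: SEND seq=1043 -> in-order
Step 6: SEND seq=484 -> in-order
Step 7: SEND seq=172 -> out-of-order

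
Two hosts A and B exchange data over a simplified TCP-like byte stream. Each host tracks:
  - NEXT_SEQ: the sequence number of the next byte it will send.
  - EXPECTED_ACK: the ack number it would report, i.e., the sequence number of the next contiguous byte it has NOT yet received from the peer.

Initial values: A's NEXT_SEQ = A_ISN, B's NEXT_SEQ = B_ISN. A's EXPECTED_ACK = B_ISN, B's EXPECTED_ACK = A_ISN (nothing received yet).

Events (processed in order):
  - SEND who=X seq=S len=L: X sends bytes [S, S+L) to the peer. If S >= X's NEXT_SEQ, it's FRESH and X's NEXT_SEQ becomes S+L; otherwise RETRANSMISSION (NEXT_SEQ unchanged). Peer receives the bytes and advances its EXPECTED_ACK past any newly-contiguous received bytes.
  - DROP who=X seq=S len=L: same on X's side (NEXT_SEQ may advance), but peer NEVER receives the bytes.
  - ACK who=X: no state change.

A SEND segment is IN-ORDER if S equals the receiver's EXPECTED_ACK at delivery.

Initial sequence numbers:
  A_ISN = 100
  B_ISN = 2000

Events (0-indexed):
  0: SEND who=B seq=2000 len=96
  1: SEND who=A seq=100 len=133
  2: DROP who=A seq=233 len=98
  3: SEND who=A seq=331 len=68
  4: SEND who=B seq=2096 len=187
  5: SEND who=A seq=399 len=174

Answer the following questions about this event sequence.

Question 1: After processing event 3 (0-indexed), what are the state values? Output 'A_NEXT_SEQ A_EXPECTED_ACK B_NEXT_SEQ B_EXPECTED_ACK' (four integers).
After event 0: A_seq=100 A_ack=2096 B_seq=2096 B_ack=100
After event 1: A_seq=233 A_ack=2096 B_seq=2096 B_ack=233
After event 2: A_seq=331 A_ack=2096 B_seq=2096 B_ack=233
After event 3: A_seq=399 A_ack=2096 B_seq=2096 B_ack=233

399 2096 2096 233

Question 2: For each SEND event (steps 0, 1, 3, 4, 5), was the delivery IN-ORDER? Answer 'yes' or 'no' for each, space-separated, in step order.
Answer: yes yes no yes no

Derivation:
Step 0: SEND seq=2000 -> in-order
Step 1: SEND seq=100 -> in-order
Step 3: SEND seq=331 -> out-of-order
Step 4: SEND seq=2096 -> in-order
Step 5: SEND seq=399 -> out-of-order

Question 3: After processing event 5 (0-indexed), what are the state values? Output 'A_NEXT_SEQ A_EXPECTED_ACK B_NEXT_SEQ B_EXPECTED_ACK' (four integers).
After event 0: A_seq=100 A_ack=2096 B_seq=2096 B_ack=100
After event 1: A_seq=233 A_ack=2096 B_seq=2096 B_ack=233
After event 2: A_seq=331 A_ack=2096 B_seq=2096 B_ack=233
After event 3: A_seq=399 A_ack=2096 B_seq=2096 B_ack=233
After event 4: A_seq=399 A_ack=2283 B_seq=2283 B_ack=233
After event 5: A_seq=573 A_ack=2283 B_seq=2283 B_ack=233

573 2283 2283 233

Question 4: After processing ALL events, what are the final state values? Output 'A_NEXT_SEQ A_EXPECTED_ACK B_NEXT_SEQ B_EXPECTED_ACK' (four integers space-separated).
Answer: 573 2283 2283 233

Derivation:
After event 0: A_seq=100 A_ack=2096 B_seq=2096 B_ack=100
After event 1: A_seq=233 A_ack=2096 B_seq=2096 B_ack=233
After event 2: A_seq=331 A_ack=2096 B_seq=2096 B_ack=233
After event 3: A_seq=399 A_ack=2096 B_seq=2096 B_ack=233
After event 4: A_seq=399 A_ack=2283 B_seq=2283 B_ack=233
After event 5: A_seq=573 A_ack=2283 B_seq=2283 B_ack=233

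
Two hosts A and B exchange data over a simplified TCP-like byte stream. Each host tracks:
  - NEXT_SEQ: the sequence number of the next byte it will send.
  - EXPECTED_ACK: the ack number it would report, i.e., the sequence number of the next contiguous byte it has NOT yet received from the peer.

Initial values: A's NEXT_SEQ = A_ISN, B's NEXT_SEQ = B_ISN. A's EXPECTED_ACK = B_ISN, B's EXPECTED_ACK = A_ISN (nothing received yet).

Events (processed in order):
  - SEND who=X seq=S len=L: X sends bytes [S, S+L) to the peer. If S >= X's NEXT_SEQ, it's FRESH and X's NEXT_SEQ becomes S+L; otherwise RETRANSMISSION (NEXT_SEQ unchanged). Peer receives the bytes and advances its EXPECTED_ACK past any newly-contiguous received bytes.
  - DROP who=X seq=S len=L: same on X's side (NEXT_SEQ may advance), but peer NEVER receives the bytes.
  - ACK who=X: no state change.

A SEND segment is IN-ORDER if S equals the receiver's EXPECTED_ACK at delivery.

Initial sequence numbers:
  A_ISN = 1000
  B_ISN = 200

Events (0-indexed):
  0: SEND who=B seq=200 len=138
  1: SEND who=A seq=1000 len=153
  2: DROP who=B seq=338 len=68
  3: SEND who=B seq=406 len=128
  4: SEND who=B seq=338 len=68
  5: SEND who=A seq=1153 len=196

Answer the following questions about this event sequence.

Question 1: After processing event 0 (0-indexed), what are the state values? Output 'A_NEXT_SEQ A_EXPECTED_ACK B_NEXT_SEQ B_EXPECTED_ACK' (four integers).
After event 0: A_seq=1000 A_ack=338 B_seq=338 B_ack=1000

1000 338 338 1000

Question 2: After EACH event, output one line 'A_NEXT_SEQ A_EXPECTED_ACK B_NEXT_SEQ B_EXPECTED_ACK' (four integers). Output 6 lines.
1000 338 338 1000
1153 338 338 1153
1153 338 406 1153
1153 338 534 1153
1153 534 534 1153
1349 534 534 1349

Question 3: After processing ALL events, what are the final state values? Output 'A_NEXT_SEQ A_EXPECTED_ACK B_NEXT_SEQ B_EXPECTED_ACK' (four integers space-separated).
Answer: 1349 534 534 1349

Derivation:
After event 0: A_seq=1000 A_ack=338 B_seq=338 B_ack=1000
After event 1: A_seq=1153 A_ack=338 B_seq=338 B_ack=1153
After event 2: A_seq=1153 A_ack=338 B_seq=406 B_ack=1153
After event 3: A_seq=1153 A_ack=338 B_seq=534 B_ack=1153
After event 4: A_seq=1153 A_ack=534 B_seq=534 B_ack=1153
After event 5: A_seq=1349 A_ack=534 B_seq=534 B_ack=1349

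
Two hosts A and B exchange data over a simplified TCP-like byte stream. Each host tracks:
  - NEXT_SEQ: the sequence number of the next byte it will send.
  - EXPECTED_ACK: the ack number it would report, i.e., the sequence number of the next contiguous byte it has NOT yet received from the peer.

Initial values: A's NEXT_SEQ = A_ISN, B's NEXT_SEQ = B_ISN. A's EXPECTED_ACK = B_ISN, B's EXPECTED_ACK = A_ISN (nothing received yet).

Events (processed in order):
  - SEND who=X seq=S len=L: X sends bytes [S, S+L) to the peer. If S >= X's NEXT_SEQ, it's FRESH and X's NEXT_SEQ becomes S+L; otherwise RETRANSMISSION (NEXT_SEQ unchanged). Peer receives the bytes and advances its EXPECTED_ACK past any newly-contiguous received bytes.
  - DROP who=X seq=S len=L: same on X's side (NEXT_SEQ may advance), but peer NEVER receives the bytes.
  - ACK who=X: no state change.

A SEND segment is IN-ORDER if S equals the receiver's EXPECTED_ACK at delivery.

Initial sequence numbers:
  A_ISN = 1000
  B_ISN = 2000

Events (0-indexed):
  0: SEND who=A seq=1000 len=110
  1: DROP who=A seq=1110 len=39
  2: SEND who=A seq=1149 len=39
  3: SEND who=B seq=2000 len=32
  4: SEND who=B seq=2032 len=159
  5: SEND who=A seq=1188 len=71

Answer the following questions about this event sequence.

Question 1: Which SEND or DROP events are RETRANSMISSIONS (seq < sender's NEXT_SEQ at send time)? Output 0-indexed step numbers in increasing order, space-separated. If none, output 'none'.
Step 0: SEND seq=1000 -> fresh
Step 1: DROP seq=1110 -> fresh
Step 2: SEND seq=1149 -> fresh
Step 3: SEND seq=2000 -> fresh
Step 4: SEND seq=2032 -> fresh
Step 5: SEND seq=1188 -> fresh

Answer: none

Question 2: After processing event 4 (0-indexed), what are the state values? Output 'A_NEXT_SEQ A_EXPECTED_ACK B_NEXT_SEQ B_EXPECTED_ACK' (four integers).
After event 0: A_seq=1110 A_ack=2000 B_seq=2000 B_ack=1110
After event 1: A_seq=1149 A_ack=2000 B_seq=2000 B_ack=1110
After event 2: A_seq=1188 A_ack=2000 B_seq=2000 B_ack=1110
After event 3: A_seq=1188 A_ack=2032 B_seq=2032 B_ack=1110
After event 4: A_seq=1188 A_ack=2191 B_seq=2191 B_ack=1110

1188 2191 2191 1110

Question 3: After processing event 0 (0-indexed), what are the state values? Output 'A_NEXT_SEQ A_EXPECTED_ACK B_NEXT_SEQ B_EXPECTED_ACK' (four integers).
After event 0: A_seq=1110 A_ack=2000 B_seq=2000 B_ack=1110

1110 2000 2000 1110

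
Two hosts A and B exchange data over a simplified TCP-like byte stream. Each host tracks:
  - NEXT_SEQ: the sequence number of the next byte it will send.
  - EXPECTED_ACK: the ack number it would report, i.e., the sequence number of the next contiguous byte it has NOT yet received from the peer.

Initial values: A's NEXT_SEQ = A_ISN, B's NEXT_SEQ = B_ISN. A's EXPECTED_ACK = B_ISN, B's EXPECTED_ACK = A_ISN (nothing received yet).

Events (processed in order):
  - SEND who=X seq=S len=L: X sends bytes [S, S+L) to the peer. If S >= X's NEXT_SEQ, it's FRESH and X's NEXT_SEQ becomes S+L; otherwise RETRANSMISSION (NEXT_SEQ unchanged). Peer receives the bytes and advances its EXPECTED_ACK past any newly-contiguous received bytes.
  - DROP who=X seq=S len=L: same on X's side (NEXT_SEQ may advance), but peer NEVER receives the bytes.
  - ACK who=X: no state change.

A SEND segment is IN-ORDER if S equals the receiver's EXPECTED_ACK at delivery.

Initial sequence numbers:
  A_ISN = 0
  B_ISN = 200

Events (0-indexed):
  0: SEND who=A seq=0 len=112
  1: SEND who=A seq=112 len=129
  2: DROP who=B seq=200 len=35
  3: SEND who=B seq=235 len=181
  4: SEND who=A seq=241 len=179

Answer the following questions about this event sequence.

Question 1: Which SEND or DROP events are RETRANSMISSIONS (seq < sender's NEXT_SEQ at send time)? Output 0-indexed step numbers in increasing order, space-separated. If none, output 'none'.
Answer: none

Derivation:
Step 0: SEND seq=0 -> fresh
Step 1: SEND seq=112 -> fresh
Step 2: DROP seq=200 -> fresh
Step 3: SEND seq=235 -> fresh
Step 4: SEND seq=241 -> fresh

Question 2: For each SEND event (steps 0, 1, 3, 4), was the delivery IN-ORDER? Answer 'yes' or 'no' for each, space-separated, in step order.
Step 0: SEND seq=0 -> in-order
Step 1: SEND seq=112 -> in-order
Step 3: SEND seq=235 -> out-of-order
Step 4: SEND seq=241 -> in-order

Answer: yes yes no yes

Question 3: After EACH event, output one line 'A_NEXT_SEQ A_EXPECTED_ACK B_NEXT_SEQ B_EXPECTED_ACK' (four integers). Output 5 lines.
112 200 200 112
241 200 200 241
241 200 235 241
241 200 416 241
420 200 416 420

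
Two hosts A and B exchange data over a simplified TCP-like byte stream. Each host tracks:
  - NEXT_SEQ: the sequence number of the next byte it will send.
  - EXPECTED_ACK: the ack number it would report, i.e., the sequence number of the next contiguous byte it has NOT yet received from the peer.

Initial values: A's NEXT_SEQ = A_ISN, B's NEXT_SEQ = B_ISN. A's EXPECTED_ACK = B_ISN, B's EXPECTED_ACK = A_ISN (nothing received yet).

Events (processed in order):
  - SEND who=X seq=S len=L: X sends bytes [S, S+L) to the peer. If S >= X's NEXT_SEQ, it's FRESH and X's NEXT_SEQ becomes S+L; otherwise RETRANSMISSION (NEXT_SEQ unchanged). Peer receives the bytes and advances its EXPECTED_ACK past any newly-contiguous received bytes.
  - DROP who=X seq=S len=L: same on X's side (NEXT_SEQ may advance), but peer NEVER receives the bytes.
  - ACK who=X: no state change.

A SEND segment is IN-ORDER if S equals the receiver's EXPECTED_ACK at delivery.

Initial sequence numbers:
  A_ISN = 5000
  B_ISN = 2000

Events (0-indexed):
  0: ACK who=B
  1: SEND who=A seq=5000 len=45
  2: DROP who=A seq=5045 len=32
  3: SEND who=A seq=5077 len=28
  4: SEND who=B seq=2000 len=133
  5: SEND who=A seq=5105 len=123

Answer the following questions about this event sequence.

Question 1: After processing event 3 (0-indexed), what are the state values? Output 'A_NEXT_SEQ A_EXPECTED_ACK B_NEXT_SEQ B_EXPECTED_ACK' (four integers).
After event 0: A_seq=5000 A_ack=2000 B_seq=2000 B_ack=5000
After event 1: A_seq=5045 A_ack=2000 B_seq=2000 B_ack=5045
After event 2: A_seq=5077 A_ack=2000 B_seq=2000 B_ack=5045
After event 3: A_seq=5105 A_ack=2000 B_seq=2000 B_ack=5045

5105 2000 2000 5045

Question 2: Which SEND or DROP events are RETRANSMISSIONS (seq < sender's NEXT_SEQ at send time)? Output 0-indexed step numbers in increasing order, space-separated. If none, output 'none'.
Step 1: SEND seq=5000 -> fresh
Step 2: DROP seq=5045 -> fresh
Step 3: SEND seq=5077 -> fresh
Step 4: SEND seq=2000 -> fresh
Step 5: SEND seq=5105 -> fresh

Answer: none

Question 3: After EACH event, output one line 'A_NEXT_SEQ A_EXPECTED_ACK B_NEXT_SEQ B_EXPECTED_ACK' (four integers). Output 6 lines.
5000 2000 2000 5000
5045 2000 2000 5045
5077 2000 2000 5045
5105 2000 2000 5045
5105 2133 2133 5045
5228 2133 2133 5045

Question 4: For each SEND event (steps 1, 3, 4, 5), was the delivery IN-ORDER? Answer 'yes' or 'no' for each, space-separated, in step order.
Step 1: SEND seq=5000 -> in-order
Step 3: SEND seq=5077 -> out-of-order
Step 4: SEND seq=2000 -> in-order
Step 5: SEND seq=5105 -> out-of-order

Answer: yes no yes no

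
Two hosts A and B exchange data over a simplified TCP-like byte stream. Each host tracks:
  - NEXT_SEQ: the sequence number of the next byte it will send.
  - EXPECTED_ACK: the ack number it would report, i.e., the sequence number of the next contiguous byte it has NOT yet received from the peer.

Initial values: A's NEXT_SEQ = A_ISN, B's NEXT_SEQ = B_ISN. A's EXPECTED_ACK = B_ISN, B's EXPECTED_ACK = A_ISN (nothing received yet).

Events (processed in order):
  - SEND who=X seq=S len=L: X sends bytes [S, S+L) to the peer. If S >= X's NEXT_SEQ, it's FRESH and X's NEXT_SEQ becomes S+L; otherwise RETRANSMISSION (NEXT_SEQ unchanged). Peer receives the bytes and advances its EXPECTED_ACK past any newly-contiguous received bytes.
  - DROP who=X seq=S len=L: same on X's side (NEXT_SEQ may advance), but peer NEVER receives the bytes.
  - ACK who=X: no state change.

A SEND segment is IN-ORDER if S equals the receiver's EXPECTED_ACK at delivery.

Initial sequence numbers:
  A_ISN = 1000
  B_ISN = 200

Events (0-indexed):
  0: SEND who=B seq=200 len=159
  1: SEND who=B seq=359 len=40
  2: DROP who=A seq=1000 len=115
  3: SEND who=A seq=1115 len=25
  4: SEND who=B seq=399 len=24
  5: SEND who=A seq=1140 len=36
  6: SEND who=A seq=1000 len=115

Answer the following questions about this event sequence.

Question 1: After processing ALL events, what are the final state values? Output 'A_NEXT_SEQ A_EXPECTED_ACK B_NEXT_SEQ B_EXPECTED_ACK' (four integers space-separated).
After event 0: A_seq=1000 A_ack=359 B_seq=359 B_ack=1000
After event 1: A_seq=1000 A_ack=399 B_seq=399 B_ack=1000
After event 2: A_seq=1115 A_ack=399 B_seq=399 B_ack=1000
After event 3: A_seq=1140 A_ack=399 B_seq=399 B_ack=1000
After event 4: A_seq=1140 A_ack=423 B_seq=423 B_ack=1000
After event 5: A_seq=1176 A_ack=423 B_seq=423 B_ack=1000
After event 6: A_seq=1176 A_ack=423 B_seq=423 B_ack=1176

Answer: 1176 423 423 1176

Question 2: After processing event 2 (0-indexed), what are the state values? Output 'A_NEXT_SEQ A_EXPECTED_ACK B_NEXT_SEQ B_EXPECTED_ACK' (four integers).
After event 0: A_seq=1000 A_ack=359 B_seq=359 B_ack=1000
After event 1: A_seq=1000 A_ack=399 B_seq=399 B_ack=1000
After event 2: A_seq=1115 A_ack=399 B_seq=399 B_ack=1000

1115 399 399 1000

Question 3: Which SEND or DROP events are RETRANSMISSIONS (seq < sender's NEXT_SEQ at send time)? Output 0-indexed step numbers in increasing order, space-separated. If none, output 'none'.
Answer: 6

Derivation:
Step 0: SEND seq=200 -> fresh
Step 1: SEND seq=359 -> fresh
Step 2: DROP seq=1000 -> fresh
Step 3: SEND seq=1115 -> fresh
Step 4: SEND seq=399 -> fresh
Step 5: SEND seq=1140 -> fresh
Step 6: SEND seq=1000 -> retransmit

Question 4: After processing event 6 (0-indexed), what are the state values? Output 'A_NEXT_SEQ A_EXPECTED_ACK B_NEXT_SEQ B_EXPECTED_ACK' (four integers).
After event 0: A_seq=1000 A_ack=359 B_seq=359 B_ack=1000
After event 1: A_seq=1000 A_ack=399 B_seq=399 B_ack=1000
After event 2: A_seq=1115 A_ack=399 B_seq=399 B_ack=1000
After event 3: A_seq=1140 A_ack=399 B_seq=399 B_ack=1000
After event 4: A_seq=1140 A_ack=423 B_seq=423 B_ack=1000
After event 5: A_seq=1176 A_ack=423 B_seq=423 B_ack=1000
After event 6: A_seq=1176 A_ack=423 B_seq=423 B_ack=1176

1176 423 423 1176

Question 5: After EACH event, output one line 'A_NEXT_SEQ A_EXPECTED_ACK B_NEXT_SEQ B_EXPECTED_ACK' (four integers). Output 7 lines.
1000 359 359 1000
1000 399 399 1000
1115 399 399 1000
1140 399 399 1000
1140 423 423 1000
1176 423 423 1000
1176 423 423 1176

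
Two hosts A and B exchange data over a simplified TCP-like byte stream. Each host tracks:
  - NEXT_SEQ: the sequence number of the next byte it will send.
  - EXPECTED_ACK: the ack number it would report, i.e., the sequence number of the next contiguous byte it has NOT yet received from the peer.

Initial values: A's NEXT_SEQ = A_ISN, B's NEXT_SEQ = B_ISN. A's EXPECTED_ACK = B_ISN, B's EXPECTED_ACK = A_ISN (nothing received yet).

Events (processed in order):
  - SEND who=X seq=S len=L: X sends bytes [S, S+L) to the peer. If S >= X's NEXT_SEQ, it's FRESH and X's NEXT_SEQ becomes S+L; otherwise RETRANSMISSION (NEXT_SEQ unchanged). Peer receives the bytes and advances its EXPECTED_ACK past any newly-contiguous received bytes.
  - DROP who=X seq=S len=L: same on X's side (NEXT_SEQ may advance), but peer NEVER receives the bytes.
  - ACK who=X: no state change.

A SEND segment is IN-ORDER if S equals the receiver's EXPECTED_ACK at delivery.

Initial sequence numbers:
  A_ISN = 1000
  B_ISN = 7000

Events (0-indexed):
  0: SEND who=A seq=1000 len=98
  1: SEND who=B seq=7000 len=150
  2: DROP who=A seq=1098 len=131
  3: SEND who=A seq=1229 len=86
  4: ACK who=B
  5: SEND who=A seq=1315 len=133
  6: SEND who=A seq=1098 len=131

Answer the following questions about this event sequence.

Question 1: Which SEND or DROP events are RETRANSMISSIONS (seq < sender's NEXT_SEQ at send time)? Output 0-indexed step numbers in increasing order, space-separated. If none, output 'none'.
Answer: 6

Derivation:
Step 0: SEND seq=1000 -> fresh
Step 1: SEND seq=7000 -> fresh
Step 2: DROP seq=1098 -> fresh
Step 3: SEND seq=1229 -> fresh
Step 5: SEND seq=1315 -> fresh
Step 6: SEND seq=1098 -> retransmit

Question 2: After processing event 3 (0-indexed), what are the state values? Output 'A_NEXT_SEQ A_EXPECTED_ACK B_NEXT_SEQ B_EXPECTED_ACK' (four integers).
After event 0: A_seq=1098 A_ack=7000 B_seq=7000 B_ack=1098
After event 1: A_seq=1098 A_ack=7150 B_seq=7150 B_ack=1098
After event 2: A_seq=1229 A_ack=7150 B_seq=7150 B_ack=1098
After event 3: A_seq=1315 A_ack=7150 B_seq=7150 B_ack=1098

1315 7150 7150 1098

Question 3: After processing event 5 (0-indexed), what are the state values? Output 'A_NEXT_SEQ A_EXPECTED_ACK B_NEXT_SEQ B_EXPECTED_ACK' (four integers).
After event 0: A_seq=1098 A_ack=7000 B_seq=7000 B_ack=1098
After event 1: A_seq=1098 A_ack=7150 B_seq=7150 B_ack=1098
After event 2: A_seq=1229 A_ack=7150 B_seq=7150 B_ack=1098
After event 3: A_seq=1315 A_ack=7150 B_seq=7150 B_ack=1098
After event 4: A_seq=1315 A_ack=7150 B_seq=7150 B_ack=1098
After event 5: A_seq=1448 A_ack=7150 B_seq=7150 B_ack=1098

1448 7150 7150 1098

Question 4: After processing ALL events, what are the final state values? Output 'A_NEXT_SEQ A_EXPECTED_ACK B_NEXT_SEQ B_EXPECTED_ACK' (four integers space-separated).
After event 0: A_seq=1098 A_ack=7000 B_seq=7000 B_ack=1098
After event 1: A_seq=1098 A_ack=7150 B_seq=7150 B_ack=1098
After event 2: A_seq=1229 A_ack=7150 B_seq=7150 B_ack=1098
After event 3: A_seq=1315 A_ack=7150 B_seq=7150 B_ack=1098
After event 4: A_seq=1315 A_ack=7150 B_seq=7150 B_ack=1098
After event 5: A_seq=1448 A_ack=7150 B_seq=7150 B_ack=1098
After event 6: A_seq=1448 A_ack=7150 B_seq=7150 B_ack=1448

Answer: 1448 7150 7150 1448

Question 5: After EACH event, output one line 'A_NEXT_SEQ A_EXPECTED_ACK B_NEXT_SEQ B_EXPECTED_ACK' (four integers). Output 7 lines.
1098 7000 7000 1098
1098 7150 7150 1098
1229 7150 7150 1098
1315 7150 7150 1098
1315 7150 7150 1098
1448 7150 7150 1098
1448 7150 7150 1448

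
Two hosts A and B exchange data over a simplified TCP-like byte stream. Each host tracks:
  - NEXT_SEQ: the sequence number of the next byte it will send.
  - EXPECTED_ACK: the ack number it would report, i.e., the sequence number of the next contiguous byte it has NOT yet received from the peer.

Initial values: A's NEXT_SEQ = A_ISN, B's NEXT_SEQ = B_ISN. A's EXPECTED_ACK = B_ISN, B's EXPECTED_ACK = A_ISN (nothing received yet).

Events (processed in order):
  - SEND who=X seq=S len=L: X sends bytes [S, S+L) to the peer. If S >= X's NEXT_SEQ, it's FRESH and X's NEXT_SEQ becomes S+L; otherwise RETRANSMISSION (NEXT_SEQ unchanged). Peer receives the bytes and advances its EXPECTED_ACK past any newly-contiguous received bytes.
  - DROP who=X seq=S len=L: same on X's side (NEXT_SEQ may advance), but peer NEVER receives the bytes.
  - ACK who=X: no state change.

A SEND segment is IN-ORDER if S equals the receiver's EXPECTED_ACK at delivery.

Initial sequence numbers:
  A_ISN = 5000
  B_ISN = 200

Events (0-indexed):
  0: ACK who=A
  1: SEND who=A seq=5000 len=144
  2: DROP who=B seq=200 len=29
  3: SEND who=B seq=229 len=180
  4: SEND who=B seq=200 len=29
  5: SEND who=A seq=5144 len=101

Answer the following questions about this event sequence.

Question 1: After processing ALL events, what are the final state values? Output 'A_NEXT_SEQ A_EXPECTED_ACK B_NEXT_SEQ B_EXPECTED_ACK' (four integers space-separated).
After event 0: A_seq=5000 A_ack=200 B_seq=200 B_ack=5000
After event 1: A_seq=5144 A_ack=200 B_seq=200 B_ack=5144
After event 2: A_seq=5144 A_ack=200 B_seq=229 B_ack=5144
After event 3: A_seq=5144 A_ack=200 B_seq=409 B_ack=5144
After event 4: A_seq=5144 A_ack=409 B_seq=409 B_ack=5144
After event 5: A_seq=5245 A_ack=409 B_seq=409 B_ack=5245

Answer: 5245 409 409 5245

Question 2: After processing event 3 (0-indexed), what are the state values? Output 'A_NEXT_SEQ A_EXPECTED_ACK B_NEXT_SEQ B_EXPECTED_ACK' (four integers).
After event 0: A_seq=5000 A_ack=200 B_seq=200 B_ack=5000
After event 1: A_seq=5144 A_ack=200 B_seq=200 B_ack=5144
After event 2: A_seq=5144 A_ack=200 B_seq=229 B_ack=5144
After event 3: A_seq=5144 A_ack=200 B_seq=409 B_ack=5144

5144 200 409 5144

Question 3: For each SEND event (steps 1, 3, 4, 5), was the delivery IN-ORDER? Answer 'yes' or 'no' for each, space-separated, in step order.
Answer: yes no yes yes

Derivation:
Step 1: SEND seq=5000 -> in-order
Step 3: SEND seq=229 -> out-of-order
Step 4: SEND seq=200 -> in-order
Step 5: SEND seq=5144 -> in-order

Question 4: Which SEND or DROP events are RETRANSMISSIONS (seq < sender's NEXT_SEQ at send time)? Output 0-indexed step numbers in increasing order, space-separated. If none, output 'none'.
Step 1: SEND seq=5000 -> fresh
Step 2: DROP seq=200 -> fresh
Step 3: SEND seq=229 -> fresh
Step 4: SEND seq=200 -> retransmit
Step 5: SEND seq=5144 -> fresh

Answer: 4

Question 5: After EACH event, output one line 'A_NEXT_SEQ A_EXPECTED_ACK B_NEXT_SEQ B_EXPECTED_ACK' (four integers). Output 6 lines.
5000 200 200 5000
5144 200 200 5144
5144 200 229 5144
5144 200 409 5144
5144 409 409 5144
5245 409 409 5245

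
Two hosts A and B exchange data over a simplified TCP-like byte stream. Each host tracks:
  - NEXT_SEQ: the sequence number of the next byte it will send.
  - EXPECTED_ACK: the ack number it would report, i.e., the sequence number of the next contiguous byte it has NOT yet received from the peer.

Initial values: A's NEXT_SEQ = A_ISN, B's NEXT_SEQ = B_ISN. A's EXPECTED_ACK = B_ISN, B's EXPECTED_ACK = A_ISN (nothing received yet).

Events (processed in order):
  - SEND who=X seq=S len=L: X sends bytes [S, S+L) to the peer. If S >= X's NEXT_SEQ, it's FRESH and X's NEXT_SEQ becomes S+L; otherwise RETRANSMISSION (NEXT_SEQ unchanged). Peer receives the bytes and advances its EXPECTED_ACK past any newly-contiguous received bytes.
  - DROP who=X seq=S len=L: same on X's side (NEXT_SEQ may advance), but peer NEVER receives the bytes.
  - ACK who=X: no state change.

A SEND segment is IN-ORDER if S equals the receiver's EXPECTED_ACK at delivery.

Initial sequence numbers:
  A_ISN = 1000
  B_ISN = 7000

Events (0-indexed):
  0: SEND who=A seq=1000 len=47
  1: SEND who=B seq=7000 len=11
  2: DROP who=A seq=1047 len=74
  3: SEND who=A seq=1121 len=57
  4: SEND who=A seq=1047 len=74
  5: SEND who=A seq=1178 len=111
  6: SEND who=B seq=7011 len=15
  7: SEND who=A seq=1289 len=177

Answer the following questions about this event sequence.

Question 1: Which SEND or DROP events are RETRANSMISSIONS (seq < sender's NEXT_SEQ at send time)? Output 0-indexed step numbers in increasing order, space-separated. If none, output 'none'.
Answer: 4

Derivation:
Step 0: SEND seq=1000 -> fresh
Step 1: SEND seq=7000 -> fresh
Step 2: DROP seq=1047 -> fresh
Step 3: SEND seq=1121 -> fresh
Step 4: SEND seq=1047 -> retransmit
Step 5: SEND seq=1178 -> fresh
Step 6: SEND seq=7011 -> fresh
Step 7: SEND seq=1289 -> fresh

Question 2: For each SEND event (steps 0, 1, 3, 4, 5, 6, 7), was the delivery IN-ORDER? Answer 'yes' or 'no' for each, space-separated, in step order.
Step 0: SEND seq=1000 -> in-order
Step 1: SEND seq=7000 -> in-order
Step 3: SEND seq=1121 -> out-of-order
Step 4: SEND seq=1047 -> in-order
Step 5: SEND seq=1178 -> in-order
Step 6: SEND seq=7011 -> in-order
Step 7: SEND seq=1289 -> in-order

Answer: yes yes no yes yes yes yes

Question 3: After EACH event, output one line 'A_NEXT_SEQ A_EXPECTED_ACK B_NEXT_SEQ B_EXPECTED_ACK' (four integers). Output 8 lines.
1047 7000 7000 1047
1047 7011 7011 1047
1121 7011 7011 1047
1178 7011 7011 1047
1178 7011 7011 1178
1289 7011 7011 1289
1289 7026 7026 1289
1466 7026 7026 1466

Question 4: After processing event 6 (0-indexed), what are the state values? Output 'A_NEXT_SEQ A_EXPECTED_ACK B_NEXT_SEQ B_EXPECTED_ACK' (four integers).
After event 0: A_seq=1047 A_ack=7000 B_seq=7000 B_ack=1047
After event 1: A_seq=1047 A_ack=7011 B_seq=7011 B_ack=1047
After event 2: A_seq=1121 A_ack=7011 B_seq=7011 B_ack=1047
After event 3: A_seq=1178 A_ack=7011 B_seq=7011 B_ack=1047
After event 4: A_seq=1178 A_ack=7011 B_seq=7011 B_ack=1178
After event 5: A_seq=1289 A_ack=7011 B_seq=7011 B_ack=1289
After event 6: A_seq=1289 A_ack=7026 B_seq=7026 B_ack=1289

1289 7026 7026 1289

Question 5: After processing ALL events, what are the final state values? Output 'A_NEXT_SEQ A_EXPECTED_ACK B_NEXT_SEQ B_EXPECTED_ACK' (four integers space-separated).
After event 0: A_seq=1047 A_ack=7000 B_seq=7000 B_ack=1047
After event 1: A_seq=1047 A_ack=7011 B_seq=7011 B_ack=1047
After event 2: A_seq=1121 A_ack=7011 B_seq=7011 B_ack=1047
After event 3: A_seq=1178 A_ack=7011 B_seq=7011 B_ack=1047
After event 4: A_seq=1178 A_ack=7011 B_seq=7011 B_ack=1178
After event 5: A_seq=1289 A_ack=7011 B_seq=7011 B_ack=1289
After event 6: A_seq=1289 A_ack=7026 B_seq=7026 B_ack=1289
After event 7: A_seq=1466 A_ack=7026 B_seq=7026 B_ack=1466

Answer: 1466 7026 7026 1466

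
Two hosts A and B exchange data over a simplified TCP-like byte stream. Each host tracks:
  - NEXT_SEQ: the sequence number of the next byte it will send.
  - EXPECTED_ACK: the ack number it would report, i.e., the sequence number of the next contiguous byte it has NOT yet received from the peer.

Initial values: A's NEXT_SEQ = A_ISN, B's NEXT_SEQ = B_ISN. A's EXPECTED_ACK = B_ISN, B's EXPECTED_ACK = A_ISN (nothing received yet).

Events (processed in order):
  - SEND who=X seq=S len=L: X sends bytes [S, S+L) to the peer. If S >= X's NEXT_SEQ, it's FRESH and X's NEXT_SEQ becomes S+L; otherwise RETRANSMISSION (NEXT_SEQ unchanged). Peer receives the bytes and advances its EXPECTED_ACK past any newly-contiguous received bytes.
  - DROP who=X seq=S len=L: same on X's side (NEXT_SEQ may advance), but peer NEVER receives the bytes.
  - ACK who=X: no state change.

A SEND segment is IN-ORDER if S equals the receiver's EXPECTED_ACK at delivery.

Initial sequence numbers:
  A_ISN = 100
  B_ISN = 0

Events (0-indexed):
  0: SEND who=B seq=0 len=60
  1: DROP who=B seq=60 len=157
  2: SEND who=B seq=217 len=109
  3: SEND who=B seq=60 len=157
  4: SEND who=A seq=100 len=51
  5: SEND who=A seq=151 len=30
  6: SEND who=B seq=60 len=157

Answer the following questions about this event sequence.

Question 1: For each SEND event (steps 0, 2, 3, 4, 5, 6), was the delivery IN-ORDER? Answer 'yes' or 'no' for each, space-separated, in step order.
Step 0: SEND seq=0 -> in-order
Step 2: SEND seq=217 -> out-of-order
Step 3: SEND seq=60 -> in-order
Step 4: SEND seq=100 -> in-order
Step 5: SEND seq=151 -> in-order
Step 6: SEND seq=60 -> out-of-order

Answer: yes no yes yes yes no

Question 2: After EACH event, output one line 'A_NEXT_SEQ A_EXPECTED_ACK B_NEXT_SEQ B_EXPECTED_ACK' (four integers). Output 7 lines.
100 60 60 100
100 60 217 100
100 60 326 100
100 326 326 100
151 326 326 151
181 326 326 181
181 326 326 181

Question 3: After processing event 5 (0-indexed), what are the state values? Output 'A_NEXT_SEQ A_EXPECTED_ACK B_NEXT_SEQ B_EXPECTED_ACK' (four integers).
After event 0: A_seq=100 A_ack=60 B_seq=60 B_ack=100
After event 1: A_seq=100 A_ack=60 B_seq=217 B_ack=100
After event 2: A_seq=100 A_ack=60 B_seq=326 B_ack=100
After event 3: A_seq=100 A_ack=326 B_seq=326 B_ack=100
After event 4: A_seq=151 A_ack=326 B_seq=326 B_ack=151
After event 5: A_seq=181 A_ack=326 B_seq=326 B_ack=181

181 326 326 181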